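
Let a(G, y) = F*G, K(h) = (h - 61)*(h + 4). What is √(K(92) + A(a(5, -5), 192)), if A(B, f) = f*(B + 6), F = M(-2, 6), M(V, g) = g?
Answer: 4*√618 ≈ 99.438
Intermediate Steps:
F = 6
K(h) = (-61 + h)*(4 + h)
a(G, y) = 6*G
A(B, f) = f*(6 + B)
√(K(92) + A(a(5, -5), 192)) = √((-244 + 92² - 57*92) + 192*(6 + 6*5)) = √((-244 + 8464 - 5244) + 192*(6 + 30)) = √(2976 + 192*36) = √(2976 + 6912) = √9888 = 4*√618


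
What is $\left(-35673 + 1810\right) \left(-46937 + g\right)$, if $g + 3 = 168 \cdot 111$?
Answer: $958051996$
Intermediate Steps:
$g = 18645$ ($g = -3 + 168 \cdot 111 = -3 + 18648 = 18645$)
$\left(-35673 + 1810\right) \left(-46937 + g\right) = \left(-35673 + 1810\right) \left(-46937 + 18645\right) = \left(-33863\right) \left(-28292\right) = 958051996$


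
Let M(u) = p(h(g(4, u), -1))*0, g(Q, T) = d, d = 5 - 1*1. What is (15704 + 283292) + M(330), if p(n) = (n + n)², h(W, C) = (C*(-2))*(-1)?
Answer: 298996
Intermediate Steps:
d = 4 (d = 5 - 1 = 4)
g(Q, T) = 4
h(W, C) = 2*C (h(W, C) = -2*C*(-1) = 2*C)
p(n) = 4*n² (p(n) = (2*n)² = 4*n²)
M(u) = 0 (M(u) = (4*(2*(-1))²)*0 = (4*(-2)²)*0 = (4*4)*0 = 16*0 = 0)
(15704 + 283292) + M(330) = (15704 + 283292) + 0 = 298996 + 0 = 298996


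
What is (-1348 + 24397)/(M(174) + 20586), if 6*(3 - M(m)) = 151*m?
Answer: 23049/16210 ≈ 1.4219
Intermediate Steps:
M(m) = 3 - 151*m/6
(-1348 + 24397)/(M(174) + 20586) = (-1348 + 24397)/((3 - 151/6*174) + 20586) = 23049/((3 - 4379) + 20586) = 23049/(-4376 + 20586) = 23049/16210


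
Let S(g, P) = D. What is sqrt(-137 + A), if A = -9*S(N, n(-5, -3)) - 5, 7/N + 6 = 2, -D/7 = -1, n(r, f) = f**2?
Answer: I*sqrt(205) ≈ 14.318*I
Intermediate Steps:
D = 7 (D = -7*(-1) = 7)
N = -7/4 (N = 7/(-6 + 2) = 7/(-4) = 7*(-1/4) = -7/4 ≈ -1.7500)
S(g, P) = 7
A = -68 (A = -9*7 - 5 = -63 - 5 = -68)
sqrt(-137 + A) = sqrt(-137 - 68) = sqrt(-205) = I*sqrt(205)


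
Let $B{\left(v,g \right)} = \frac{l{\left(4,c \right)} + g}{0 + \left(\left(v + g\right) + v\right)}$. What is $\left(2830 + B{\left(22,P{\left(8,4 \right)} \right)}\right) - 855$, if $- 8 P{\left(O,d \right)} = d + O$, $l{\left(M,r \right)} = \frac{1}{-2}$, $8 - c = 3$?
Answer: $\frac{167871}{85} \approx 1975.0$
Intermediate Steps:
$c = 5$ ($c = 8 - 3 = 5$)
$l{\left(M,r \right)} = - \frac{1}{2}$
$P{\left(O,d \right)} = - \frac{O}{8} - \frac{d}{8}$ ($P{\left(O,d \right)} = - \frac{d + O}{8} = - \frac{O + d}{8} = - \frac{O}{8} - \frac{d}{8}$)
$B{\left(v,g \right)} = \frac{- \frac{1}{2} + g}{g + 2 v}$ ($B{\left(v,g \right)} = \frac{- \frac{1}{2} + g}{0 + \left(\left(v + g\right) + v\right)} = \frac{- \frac{1}{2} + g}{0 + \left(\left(g + v\right) + v\right)} = \frac{- \frac{1}{2} + g}{0 + \left(g + 2 v\right)} = \frac{- \frac{1}{2} + g}{g + 2 v}$)
$\left(2830 + B{\left(22,P{\left(8,4 \right)} \right)}\right) - 855 = \left(2830 + \frac{- \frac{1}{2} - \frac{3}{2}}{\left(\left(- \frac{1}{8}\right) 8 - \frac{1}{2}\right) + 2 \cdot 22}\right) - 855 = \left(2830 + \frac{- \frac{1}{2} - \frac{3}{2}}{\left(-1 - \frac{1}{2}\right) + 44}\right) - 855 = \left(2830 + \frac{- \frac{1}{2} - \frac{3}{2}}{- \frac{3}{2} + 44}\right) - 855 = \left(2830 + \frac{1}{\frac{85}{2}} \left(-2\right)\right) - 855 = \left(2830 + \frac{2}{85} \left(-2\right)\right) - 855 = \left(2830 - \frac{4}{85}\right) - 855 = \frac{240546}{85} - 855 = \frac{167871}{85}$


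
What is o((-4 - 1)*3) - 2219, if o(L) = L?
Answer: -2234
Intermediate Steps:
o((-4 - 1)*3) - 2219 = (-4 - 1)*3 - 2219 = -5*3 - 2219 = -15 - 2219 = -2234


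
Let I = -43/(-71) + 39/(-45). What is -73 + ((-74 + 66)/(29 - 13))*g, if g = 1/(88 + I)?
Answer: -13643597/186884 ≈ -73.006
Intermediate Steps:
I = -278/1065 (I = -43*(-1/71) + 39*(-1/45) = 43/71 - 13/15 = -278/1065 ≈ -0.26103)
g = 1065/93442 (g = 1/(88 - 278/1065) = 1/(93442/1065) = 1065/93442 ≈ 0.011397)
-73 + ((-74 + 66)/(29 - 13))*g = -73 + ((-74 + 66)/(29 - 13))*(1065/93442) = -73 - 8/16*(1065/93442) = -73 - 8*1/16*(1065/93442) = -73 - ½*1065/93442 = -73 - 1065/186884 = -13643597/186884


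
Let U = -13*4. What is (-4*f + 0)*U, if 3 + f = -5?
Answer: -1664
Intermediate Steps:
f = -8 (f = -3 - 5 = -8)
U = -52
(-4*f + 0)*U = (-4*(-8) + 0)*(-52) = (32 + 0)*(-52) = 32*(-52) = -1664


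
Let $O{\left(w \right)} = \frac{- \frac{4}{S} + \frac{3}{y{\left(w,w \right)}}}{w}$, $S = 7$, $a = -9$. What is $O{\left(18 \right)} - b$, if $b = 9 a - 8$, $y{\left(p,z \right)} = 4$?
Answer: $\frac{44861}{504} \approx 89.01$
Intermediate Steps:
$b = -89$ ($b = 9 \left(-9\right) - 8 = -81 - 8 = -89$)
$O{\left(w \right)} = \frac{5}{28 w}$ ($O{\left(w \right)} = \frac{- \frac{4}{7} + \frac{3}{4}}{w} = \frac{5}{28 w}$)
$O{\left(18 \right)} - b = \frac{5}{28 \cdot 18} - -89 = \frac{5}{28} \cdot \frac{1}{18} + 89 = \frac{5}{504} + 89 = \frac{44861}{504}$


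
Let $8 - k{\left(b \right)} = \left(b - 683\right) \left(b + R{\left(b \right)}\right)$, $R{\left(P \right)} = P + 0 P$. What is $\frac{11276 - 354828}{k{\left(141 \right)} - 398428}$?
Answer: $\frac{42944}{30697} \approx 1.399$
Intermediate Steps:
$R{\left(P \right)} = P$ ($R{\left(P \right)} = P + 0 = P$)
$k{\left(b \right)} = 8 - 2 b \left(-683 + b\right)$ ($k{\left(b \right)} = 8 - \left(b - 683\right) \left(b + b\right) = 8 - \left(-683 + b\right) 2 b = 8 - 2 b \left(-683 + b\right)$)
$\frac{11276 - 354828}{k{\left(141 \right)} - 398428} = \frac{11276 - 354828}{\left(8 - 2 \cdot 141^{2} + 1366 \cdot 141\right) - 398428} = - \frac{343552}{\left(8 - 39762 + 192606\right) - 398428} = - \frac{343552}{152852 - 398428} = - \frac{343552}{-245576} = \left(-343552\right) \left(- \frac{1}{245576}\right) = \frac{42944}{30697}$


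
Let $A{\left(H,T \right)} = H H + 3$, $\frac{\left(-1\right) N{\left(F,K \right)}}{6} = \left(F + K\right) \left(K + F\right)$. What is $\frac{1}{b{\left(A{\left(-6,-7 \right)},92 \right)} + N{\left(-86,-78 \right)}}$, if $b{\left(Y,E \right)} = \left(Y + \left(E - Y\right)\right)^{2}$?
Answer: $- \frac{1}{152912} \approx -6.5397 \cdot 10^{-6}$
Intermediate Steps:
$N{\left(F,K \right)} = - 6 \left(F + K\right)^{2}$ ($N{\left(F,K \right)} = - 6 \left(F + K\right) \left(K + F\right) = - 6 \left(F + K\right) \left(F + K\right) = - 6 \left(F + K\right)^{2}$)
$A{\left(H,T \right)} = 3 + H^{2}$ ($A{\left(H,T \right)} = H^{2} + 3 = 3 + H^{2}$)
$b{\left(Y,E \right)} = E^{2}$
$\frac{1}{b{\left(A{\left(-6,-7 \right)},92 \right)} + N{\left(-86,-78 \right)}} = \frac{1}{92^{2} - 6 \left(-86 - 78\right)^{2}} = \frac{1}{8464 - 6 \left(-164\right)^{2}} = \frac{1}{8464 - 161376} = \frac{1}{-152912} = - \frac{1}{152912}$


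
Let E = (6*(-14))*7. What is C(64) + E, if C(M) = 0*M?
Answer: -588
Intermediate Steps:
C(M) = 0
E = -588 (E = -84*7 = -588)
C(64) + E = 0 - 588 = -588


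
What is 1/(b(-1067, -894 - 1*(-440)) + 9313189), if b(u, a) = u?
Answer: 1/9312122 ≈ 1.0739e-7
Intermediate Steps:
1/(b(-1067, -894 - 1*(-440)) + 9313189) = 1/(-1067 + 9313189) = 1/9312122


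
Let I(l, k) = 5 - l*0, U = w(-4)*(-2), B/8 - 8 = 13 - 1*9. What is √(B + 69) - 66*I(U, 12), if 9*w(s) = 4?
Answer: -330 + √165 ≈ -317.15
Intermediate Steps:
B = 96 (B = 64 + 8*(13 - 1*9) = 64 + 8*(13 - 9) = 64 + 8*4 = 64 + 32 = 96)
w(s) = 4/9 (w(s) = (⅑)*4 = 4/9)
U = -8/9 (U = (4/9)*(-2) = -8/9 ≈ -0.88889)
I(l, k) = 5 (I(l, k) = 5 - 1*0 = 5 + 0 = 5)
√(B + 69) - 66*I(U, 12) = √(96 + 69) - 66*5 = √165 - 330 = -330 + √165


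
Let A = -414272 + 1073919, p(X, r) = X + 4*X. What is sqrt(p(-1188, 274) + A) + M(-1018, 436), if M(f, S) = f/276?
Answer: -509/138 + sqrt(653707) ≈ 804.83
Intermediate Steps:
p(X, r) = 5*X
A = 659647
M(f, S) = f/276 (M(f, S) = f*(1/276) = f/276)
sqrt(p(-1188, 274) + A) + M(-1018, 436) = sqrt(5*(-1188) + 659647) + (1/276)*(-1018) = sqrt(-5940 + 659647) - 509/138 = sqrt(653707) - 509/138 = -509/138 + sqrt(653707)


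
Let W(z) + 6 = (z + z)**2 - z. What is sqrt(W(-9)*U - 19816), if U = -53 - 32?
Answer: I*sqrt(47611) ≈ 218.2*I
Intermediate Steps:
U = -85
W(z) = -6 - z + 4*z**2 (W(z) = -6 + ((z + z)**2 - z) = -6 + ((2*z)**2 - z) = -6 + (4*z**2 - z) = -6 + (-z + 4*z**2) = -6 - z + 4*z**2)
sqrt(W(-9)*U - 19816) = sqrt((-6 - 1*(-9) + 4*(-9)**2)*(-85) - 19816) = sqrt((-6 + 9 + 4*81)*(-85) - 19816) = sqrt((-6 + 9 + 324)*(-85) - 19816) = sqrt(327*(-85) - 19816) = sqrt(-27795 - 19816) = sqrt(-47611) = I*sqrt(47611)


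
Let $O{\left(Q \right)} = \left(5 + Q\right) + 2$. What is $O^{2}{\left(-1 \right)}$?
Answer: $36$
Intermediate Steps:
$O{\left(Q \right)} = 7 + Q$
$O^{2}{\left(-1 \right)} = \left(7 - 1\right)^{2} = 6^{2} = 36$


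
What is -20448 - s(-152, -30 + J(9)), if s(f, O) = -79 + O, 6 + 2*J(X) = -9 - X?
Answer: -20327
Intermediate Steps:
J(X) = -15/2 - X/2 (J(X) = -3 + (-9 - X)/2 = -3 + (-9/2 - X/2) = -15/2 - X/2)
-20448 - s(-152, -30 + J(9)) = -20448 - (-79 + (-30 + (-15/2 - 1/2*9))) = -20448 - (-79 + (-30 + (-15/2 - 9/2))) = -20448 - (-79 + (-30 - 12)) = -20448 - (-79 - 42) = -20448 - 1*(-121) = -20448 + 121 = -20327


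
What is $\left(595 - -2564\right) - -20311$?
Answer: $23470$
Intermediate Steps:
$\left(595 - -2564\right) - -20311 = \left(595 + 2564\right) + 20311 = 3159 + 20311 = 23470$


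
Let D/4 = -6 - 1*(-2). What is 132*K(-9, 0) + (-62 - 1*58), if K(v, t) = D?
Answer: -2232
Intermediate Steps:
D = -16 (D = 4*(-6 - 1*(-2)) = 4*(-6 + 2) = 4*(-4) = -16)
K(v, t) = -16
132*K(-9, 0) + (-62 - 1*58) = 132*(-16) + (-62 - 1*58) = -2112 + (-62 - 58) = -2112 - 120 = -2232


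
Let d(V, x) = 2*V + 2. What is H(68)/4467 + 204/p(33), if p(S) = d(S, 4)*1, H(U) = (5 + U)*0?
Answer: 3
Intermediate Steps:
H(U) = 0
d(V, x) = 2 + 2*V
p(S) = 2 + 2*S (p(S) = (2 + 2*S)*1 = 2 + 2*S)
H(68)/4467 + 204/p(33) = 0/4467 + 204/(2 + 2*33) = 0*(1/4467) + 204/(2 + 66) = 0 + 204/68 = 0 + 204*(1/68) = 0 + 3 = 3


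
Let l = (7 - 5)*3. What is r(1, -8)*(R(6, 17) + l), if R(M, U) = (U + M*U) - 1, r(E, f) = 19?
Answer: 2356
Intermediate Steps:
l = 6 (l = 2*3 = 6)
R(M, U) = -1 + U + M*U
r(1, -8)*(R(6, 17) + l) = 19*((-1 + 17 + 6*17) + 6) = 19*((-1 + 17 + 102) + 6) = 19*(118 + 6) = 19*124 = 2356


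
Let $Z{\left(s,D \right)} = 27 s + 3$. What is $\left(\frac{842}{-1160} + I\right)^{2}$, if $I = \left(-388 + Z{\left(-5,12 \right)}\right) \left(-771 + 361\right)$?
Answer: $\frac{15290702217825241}{336400} \approx 4.5454 \cdot 10^{10}$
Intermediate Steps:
$Z{\left(s,D \right)} = 3 + 27 s$
$I = 213200$ ($I = \left(-388 + \left(3 + 27 \left(-5\right)\right)\right) \left(-771 + 361\right) = \left(-388 + \left(3 - 135\right)\right) \left(-410\right) = \left(-388 - 132\right) \left(-410\right) = \left(-520\right) \left(-410\right) = 213200$)
$\left(\frac{842}{-1160} + I\right)^{2} = \left(\frac{842}{-1160} + 213200\right)^{2} = \left(842 \left(- \frac{1}{1160}\right) + 213200\right)^{2} = \left(- \frac{421}{580} + 213200\right)^{2} = \left(\frac{123655579}{580}\right)^{2} = \frac{15290702217825241}{336400}$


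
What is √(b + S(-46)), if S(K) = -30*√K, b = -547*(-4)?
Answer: √(2188 - 30*I*√46) ≈ 46.826 - 2.1726*I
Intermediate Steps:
b = 2188
√(b + S(-46)) = √(2188 - 30*I*√46)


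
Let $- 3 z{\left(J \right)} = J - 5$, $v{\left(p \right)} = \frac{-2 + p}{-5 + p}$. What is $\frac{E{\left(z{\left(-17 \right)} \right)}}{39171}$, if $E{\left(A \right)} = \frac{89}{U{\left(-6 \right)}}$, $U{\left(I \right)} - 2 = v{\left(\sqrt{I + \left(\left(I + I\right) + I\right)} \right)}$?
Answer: $\frac{89}{106830} + \frac{89 i \sqrt{6}}{2350260} \approx 0.0008331 + 9.2758 \cdot 10^{-5} i$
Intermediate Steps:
$v{\left(p \right)} = \frac{-2 + p}{-5 + p}$
$z{\left(J \right)} = \frac{5}{3} - \frac{J}{3}$ ($z{\left(J \right)} = - \frac{J - 5}{3} = - \frac{-5 + J}{3} = \frac{5}{3} - \frac{J}{3}$)
$U{\left(I \right)} = 2 + \frac{-2 + 2 \sqrt{I}}{-5 + 2 \sqrt{I}}$ ($U{\left(I \right)} = 2 + \frac{-2 + \sqrt{I + \left(\left(I + I\right) + I\right)}}{-5 + \sqrt{I + \left(\left(I + I\right) + I\right)}} = 2 + \frac{-2 + \sqrt{I + \left(2 I + I\right)}}{-5 + \sqrt{I + \left(2 I + I\right)}} = 2 + \frac{-2 + \sqrt{I + 3 I}}{-5 + \sqrt{I + 3 I}} = 2 + \frac{-2 + \sqrt{4 I}}{-5 + \sqrt{4 I}} = 2 + \frac{-2 + 2 \sqrt{I}}{-5 + 2 \sqrt{I}}$)
$E{\left(A \right)} = \frac{89 \left(-5 + 2 i \sqrt{6}\right)}{6 \left(-2 + i \sqrt{6}\right)}$ ($E{\left(A \right)} = \frac{89}{6 \frac{1}{-5 + 2 \sqrt{-6}} \left(-2 + \sqrt{-6}\right)} = \frac{89}{6 \frac{1}{-5 + 2 i \sqrt{6}} \left(-2 + i \sqrt{6}\right)} = 89 \frac{-5 + 2 i \sqrt{6}}{6 \left(-2 + i \sqrt{6}\right)} = \frac{89 \left(-5 + 2 i \sqrt{6}\right)}{6 \left(-2 + i \sqrt{6}\right)}$)
$\frac{E{\left(z{\left(-17 \right)} \right)}}{39171} = \frac{\frac{979}{30} + \frac{89 i \sqrt{6}}{60}}{39171} = \left(\frac{979}{30} + \frac{89 i \sqrt{6}}{60}\right) \frac{1}{39171} = \frac{89}{106830} + \frac{89 i \sqrt{6}}{2350260}$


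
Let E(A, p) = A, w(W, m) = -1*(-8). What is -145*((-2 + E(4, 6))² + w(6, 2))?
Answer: -1740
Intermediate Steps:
w(W, m) = 8
-145*((-2 + E(4, 6))² + w(6, 2)) = -145*((-2 + 4)² + 8) = -145*(2² + 8) = -145*(4 + 8) = -145*12 = -1740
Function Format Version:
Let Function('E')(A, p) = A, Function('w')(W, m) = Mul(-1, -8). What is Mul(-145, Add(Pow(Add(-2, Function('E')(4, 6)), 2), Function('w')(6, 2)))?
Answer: -1740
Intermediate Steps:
Function('w')(W, m) = 8
Mul(-145, Add(Pow(Add(-2, Function('E')(4, 6)), 2), Function('w')(6, 2))) = Mul(-145, Add(Pow(Add(-2, 4), 2), 8)) = Mul(-145, Add(Pow(2, 2), 8)) = Mul(-145, Add(4, 8)) = Mul(-145, 12) = -1740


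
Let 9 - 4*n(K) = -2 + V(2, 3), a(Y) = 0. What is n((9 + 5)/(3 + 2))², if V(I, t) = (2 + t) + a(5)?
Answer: 9/4 ≈ 2.2500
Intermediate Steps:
V(I, t) = 2 + t (V(I, t) = (2 + t) + 0 = 2 + t)
n(K) = 3/2 (n(K) = 9/4 - (-2 + (2 + 3))/4 = 9/4 - (-2 + 5)/4 = 9/4 - ¼*3 = 9/4 - ¾ = 3/2)
n((9 + 5)/(3 + 2))² = (3/2)² = 9/4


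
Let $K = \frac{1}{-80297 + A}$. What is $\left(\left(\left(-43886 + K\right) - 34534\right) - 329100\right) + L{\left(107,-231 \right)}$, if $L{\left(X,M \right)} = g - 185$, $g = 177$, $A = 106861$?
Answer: $- \frac{10825573791}{26564} \approx -4.0753 \cdot 10^{5}$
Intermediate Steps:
$K = \frac{1}{26564}$ ($K = \frac{1}{-80297 + 106861} = \frac{1}{26564} \approx 3.7645 \cdot 10^{-5}$)
$L{\left(X,M \right)} = -8$ ($L{\left(X,M \right)} = 177 - 185 = -8$)
$\left(\left(\left(-43886 + K\right) - 34534\right) - 329100\right) + L{\left(107,-231 \right)} = \left(\left(\left(-43886 + \frac{1}{26564}\right) - 34534\right) - 329100\right) - 8 = \left(\left(- \frac{1165787703}{26564} - 34534\right) - 329100\right) - 8 = \left(- \frac{2083148879}{26564} - 329100\right) - 8 = - \frac{10825361279}{26564} - 8 = - \frac{10825573791}{26564}$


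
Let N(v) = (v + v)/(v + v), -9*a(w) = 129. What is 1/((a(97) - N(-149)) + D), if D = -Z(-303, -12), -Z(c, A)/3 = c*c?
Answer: 3/826235 ≈ 3.6309e-6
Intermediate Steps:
a(w) = -43/3 (a(w) = -⅑*129 = -43/3)
Z(c, A) = -3*c² (Z(c, A) = -3*c*c = -3*c²)
N(v) = 1 (N(v) = (2*v)/((2*v)) = (2*v)*(1/(2*v)) = 1)
D = 275427 (D = -(-3)*(-303)² = -(-3)*91809 = -1*(-275427) = 275427)
1/((a(97) - N(-149)) + D) = 1/((-43/3 - 1*1) + 275427) = 1/((-43/3 - 1) + 275427) = 1/(-46/3 + 275427) = 1/(826235/3) = 3/826235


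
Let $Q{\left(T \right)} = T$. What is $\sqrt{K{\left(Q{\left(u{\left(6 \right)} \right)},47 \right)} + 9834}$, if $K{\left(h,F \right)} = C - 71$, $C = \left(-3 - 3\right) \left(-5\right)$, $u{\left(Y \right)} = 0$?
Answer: $\sqrt{9793} \approx 98.96$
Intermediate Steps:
$C = 30$ ($C = \left(-6\right) \left(-5\right) = 30$)
$K{\left(h,F \right)} = -41$ ($K{\left(h,F \right)} = 30 - 71 = -41$)
$\sqrt{K{\left(Q{\left(u{\left(6 \right)} \right)},47 \right)} + 9834} = \sqrt{-41 + 9834} = \sqrt{9793}$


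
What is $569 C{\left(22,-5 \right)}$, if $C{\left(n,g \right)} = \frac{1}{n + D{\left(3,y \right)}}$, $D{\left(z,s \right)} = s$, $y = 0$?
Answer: $\frac{569}{22} \approx 25.864$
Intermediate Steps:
$C{\left(n,g \right)} = \frac{1}{n}$ ($C{\left(n,g \right)} = \frac{1}{n + 0} = \frac{1}{n}$)
$569 C{\left(22,-5 \right)} = \frac{569}{22}$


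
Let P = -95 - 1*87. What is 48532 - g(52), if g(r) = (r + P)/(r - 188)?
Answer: 3300111/68 ≈ 48531.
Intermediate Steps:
P = -182 (P = -95 - 87 = -182)
g(r) = (-182 + r)/(-188 + r) (g(r) = (r - 182)/(r - 188) = (-182 + r)/(-188 + r))
48532 - g(52) = 48532 - (-182 + 52)/(-188 + 52) = 48532 - (-130)/(-136) = 48532 - (-1)*(-130)/136 = 48532 - 1*65/68 = 48532 - 65/68 = 3300111/68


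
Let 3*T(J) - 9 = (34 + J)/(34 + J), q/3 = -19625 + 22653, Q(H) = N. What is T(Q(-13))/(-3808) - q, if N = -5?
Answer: -51887813/5712 ≈ -9084.0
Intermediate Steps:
Q(H) = -5
q = 9084 (q = 3*(-19625 + 22653) = 3*3028 = 9084)
T(J) = 10/3 (T(J) = 3 + ((34 + J)/(34 + J))/3 = 3 + (⅓)*1 = 3 + ⅓ = 10/3)
T(Q(-13))/(-3808) - q = (10/3)/(-3808) - 1*9084 = (10/3)*(-1/3808) - 9084 = -5/5712 - 9084 = -51887813/5712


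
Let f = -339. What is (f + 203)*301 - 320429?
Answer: -361365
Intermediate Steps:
(f + 203)*301 - 320429 = (-339 + 203)*301 - 320429 = -136*301 - 320429 = -40936 - 320429 = -361365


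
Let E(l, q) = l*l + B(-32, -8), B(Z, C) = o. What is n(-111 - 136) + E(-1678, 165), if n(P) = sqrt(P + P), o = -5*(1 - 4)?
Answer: 2815699 + I*sqrt(494) ≈ 2.8157e+6 + 22.226*I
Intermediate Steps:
o = 15 (o = -5*(-3) = 15)
B(Z, C) = 15
E(l, q) = 15 + l**2 (E(l, q) = l*l + 15 = l**2 + 15 = 15 + l**2)
n(P) = sqrt(2)*sqrt(P) (n(P) = sqrt(2*P) = sqrt(2)*sqrt(P))
n(-111 - 136) + E(-1678, 165) = sqrt(2)*sqrt(-111 - 136) + (15 + (-1678)**2) = sqrt(2)*sqrt(-247) + (15 + 2815684) = sqrt(2)*(I*sqrt(247)) + 2815699 = I*sqrt(494) + 2815699 = 2815699 + I*sqrt(494)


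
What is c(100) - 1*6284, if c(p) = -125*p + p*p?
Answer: -8784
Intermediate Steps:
c(p) = p² - 125*p (c(p) = -125*p + p² = p² - 125*p)
c(100) - 1*6284 = 100*(-125 + 100) - 1*6284 = 100*(-25) - 6284 = -2500 - 6284 = -8784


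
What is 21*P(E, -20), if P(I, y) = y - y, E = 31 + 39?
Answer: 0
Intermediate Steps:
E = 70
P(I, y) = 0
21*P(E, -20) = 21*0 = 0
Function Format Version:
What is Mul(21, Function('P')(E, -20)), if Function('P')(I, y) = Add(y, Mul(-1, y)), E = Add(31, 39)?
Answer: 0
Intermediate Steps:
E = 70
Function('P')(I, y) = 0
Mul(21, Function('P')(E, -20)) = Mul(21, 0) = 0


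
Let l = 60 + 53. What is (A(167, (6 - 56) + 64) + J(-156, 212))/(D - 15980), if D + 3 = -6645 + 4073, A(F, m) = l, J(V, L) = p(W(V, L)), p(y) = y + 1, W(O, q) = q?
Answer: -326/18555 ≈ -0.017569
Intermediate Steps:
p(y) = 1 + y
l = 113
J(V, L) = 1 + L
A(F, m) = 113
D = -2575 (D = -3 + (-6645 + 4073) = -3 - 2572 = -2575)
(A(167, (6 - 56) + 64) + J(-156, 212))/(D - 15980) = (113 + (1 + 212))/(-2575 - 15980) = (113 + 213)/(-18555) = 326*(-1/18555) = -326/18555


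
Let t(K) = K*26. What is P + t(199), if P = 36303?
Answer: 41477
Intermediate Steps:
t(K) = 26*K
P + t(199) = 36303 + 26*199 = 36303 + 5174 = 41477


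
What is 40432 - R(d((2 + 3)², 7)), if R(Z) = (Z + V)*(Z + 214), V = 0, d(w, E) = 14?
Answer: 37240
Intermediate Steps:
R(Z) = Z*(214 + Z) (R(Z) = (Z + 0)*(Z + 214) = Z*(214 + Z))
40432 - R(d((2 + 3)², 7)) = 40432 - 14*(214 + 14) = 40432 - 14*228 = 40432 - 1*3192 = 40432 - 3192 = 37240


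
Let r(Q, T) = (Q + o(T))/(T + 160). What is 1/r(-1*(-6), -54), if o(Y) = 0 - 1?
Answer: 106/5 ≈ 21.200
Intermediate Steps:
o(Y) = -1
r(Q, T) = (-1 + Q)/(160 + T) (r(Q, T) = (Q - 1)/(T + 160) = (-1 + Q)/(160 + T))
1/r(-1*(-6), -54) = 1/((-1 - 1*(-6))/(160 - 54)) = 1/((-1 + 6)/106) = 1/((1/106)*5) = 1/(5/106) = 106/5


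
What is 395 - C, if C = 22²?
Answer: -89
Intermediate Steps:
C = 484
395 - C = 395 - 1*484 = 395 - 484 = -89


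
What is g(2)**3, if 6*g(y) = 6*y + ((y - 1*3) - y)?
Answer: 27/8 ≈ 3.3750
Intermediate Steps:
g(y) = -1/2 + y (g(y) = (6*y + ((y - 1*3) - y))/6 = (6*y + ((y - 3) - y))/6 = (6*y + ((-3 + y) - y))/6 = (6*y - 3)/6 = (-3 + 6*y)/6 = -1/2 + y)
g(2)**3 = (-1/2 + 2)**3 = (3/2)**3 = 27/8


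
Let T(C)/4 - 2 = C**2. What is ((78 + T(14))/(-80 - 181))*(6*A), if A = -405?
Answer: 8100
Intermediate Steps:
T(C) = 8 + 4*C**2
((78 + T(14))/(-80 - 181))*(6*A) = ((78 + (8 + 4*14**2))/(-80 - 181))*(6*(-405)) = ((78 + (8 + 4*196))/(-261))*(-2430) = ((78 + (8 + 784))*(-1/261))*(-2430) = ((78 + 792)*(-1/261))*(-2430) = (870*(-1/261))*(-2430) = -10/3*(-2430) = 8100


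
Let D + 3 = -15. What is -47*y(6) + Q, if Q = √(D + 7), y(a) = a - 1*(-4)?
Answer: -470 + I*√11 ≈ -470.0 + 3.3166*I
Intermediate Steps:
D = -18 (D = -3 - 15 = -18)
y(a) = 4 + a (y(a) = a + 4 = 4 + a)
Q = I*√11 (Q = √(-18 + 7) = √(-11) = I*√11 ≈ 3.3166*I)
-47*y(6) + Q = -47*(4 + 6) + I*√11 = -47*10 + I*√11 = -470 + I*√11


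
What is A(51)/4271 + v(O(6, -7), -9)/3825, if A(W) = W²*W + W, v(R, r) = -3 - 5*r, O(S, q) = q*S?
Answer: 169254844/5445525 ≈ 31.081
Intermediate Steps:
O(S, q) = S*q
A(W) = W + W³ (A(W) = W³ + W = W + W³)
A(51)/4271 + v(O(6, -7), -9)/3825 = (51 + 51³)/4271 + (-3 - 5*(-9))/3825 = (51 + 132651)*(1/4271) + (-3 + 45)*(1/3825) = 132702*(1/4271) + 42*(1/3825) = 132702/4271 + 14/1275 = 169254844/5445525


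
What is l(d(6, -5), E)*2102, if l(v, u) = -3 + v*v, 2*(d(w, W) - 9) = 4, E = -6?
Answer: 248036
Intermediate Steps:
d(w, W) = 11 (d(w, W) = 9 + (½)*4 = 9 + 2 = 11)
l(v, u) = -3 + v²
l(d(6, -5), E)*2102 = (-3 + 11²)*2102 = (-3 + 121)*2102 = 118*2102 = 248036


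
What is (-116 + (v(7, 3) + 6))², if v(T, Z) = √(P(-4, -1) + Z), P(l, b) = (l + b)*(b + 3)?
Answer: (110 - I*√7)² ≈ 12093.0 - 582.07*I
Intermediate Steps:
P(l, b) = (3 + b)*(b + l) (P(l, b) = (b + l)*(3 + b) = (3 + b)*(b + l))
v(T, Z) = √(-10 + Z) (v(T, Z) = √(((-1)² + 3*(-1) + 3*(-4) - 1*(-4)) + Z) = √((1 - 3 - 12 + 4) + Z) = √(-10 + Z))
(-116 + (v(7, 3) + 6))² = (-116 + (√(-10 + 3) + 6))² = (-116 + (√(-7) + 6))² = (-116 + (I*√7 + 6))² = (-116 + (6 + I*√7))² = (-110 + I*√7)²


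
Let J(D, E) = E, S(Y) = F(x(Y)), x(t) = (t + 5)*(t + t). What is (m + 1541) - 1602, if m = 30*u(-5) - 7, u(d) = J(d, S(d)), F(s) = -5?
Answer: -218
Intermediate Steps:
x(t) = 2*t*(5 + t) (x(t) = (5 + t)*(2*t) = 2*t*(5 + t))
S(Y) = -5
u(d) = -5
m = -157 (m = 30*(-5) - 7 = -150 - 7 = -157)
(m + 1541) - 1602 = (-157 + 1541) - 1602 = 1384 - 1602 = -218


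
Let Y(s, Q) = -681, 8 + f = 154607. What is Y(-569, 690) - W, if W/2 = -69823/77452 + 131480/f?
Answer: -4076536418177/5987000874 ≈ -680.90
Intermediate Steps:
f = 154599 (f = -8 + 154607 = 154599)
W = -611177017/5987000874 (W = 2*(-69823/77452 + 131480/154599) = 2*(-611177017/11974001748) = -611177017/5987000874 ≈ -0.10208)
Y(-569, 690) - W = -681 - 1*(-611177017/5987000874) = -681 + 611177017/5987000874 = -4076536418177/5987000874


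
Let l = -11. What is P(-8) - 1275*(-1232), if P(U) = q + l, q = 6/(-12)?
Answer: 3141577/2 ≈ 1.5708e+6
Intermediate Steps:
q = -½ (q = 6*(-1/12) = -½ ≈ -0.50000)
P(U) = -23/2 (P(U) = -½ - 11 = -23/2)
P(-8) - 1275*(-1232) = -23/2 - 1275*(-1232) = -23/2 + 1570800 = 3141577/2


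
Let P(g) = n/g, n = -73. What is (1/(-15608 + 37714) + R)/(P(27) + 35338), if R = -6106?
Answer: -3644439345/21090295618 ≈ -0.17280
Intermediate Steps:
P(g) = -73/g
(1/(-15608 + 37714) + R)/(P(27) + 35338) = (1/(-15608 + 37714) - 6106)/(-73/27 + 35338) = (1/22106 - 6106)/(-73*1/27 + 35338) = (1/22106 - 6106)/(-73/27 + 35338) = -134979235/(22106*954053/27) = -134979235/22106*27/954053 = -3644439345/21090295618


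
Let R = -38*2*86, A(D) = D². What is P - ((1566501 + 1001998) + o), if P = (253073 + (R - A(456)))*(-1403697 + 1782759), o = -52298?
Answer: 14629656061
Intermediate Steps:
R = -6536 (R = -76*86 = -6536)
P = 14632172262 (P = (253073 + (-6536 - 1*456²))*(-1403697 + 1782759) = (253073 + (-6536 - 1*207936))*379062 = (253073 + (-6536 - 207936))*379062 = (253073 - 214472)*379062 = 38601*379062 = 14632172262)
P - ((1566501 + 1001998) + o) = 14632172262 - ((1566501 + 1001998) - 52298) = 14632172262 - (2568499 - 52298) = 14632172262 - 1*2516201 = 14632172262 - 2516201 = 14629656061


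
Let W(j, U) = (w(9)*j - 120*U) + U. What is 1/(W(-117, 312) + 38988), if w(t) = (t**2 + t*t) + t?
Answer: -1/18147 ≈ -5.5106e-5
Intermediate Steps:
w(t) = t + 2*t**2 (w(t) = (t**2 + t**2) + t = 2*t**2 + t = t + 2*t**2)
W(j, U) = -119*U + 171*j (W(j, U) = ((9*(1 + 2*9))*j - 120*U) + U = ((9*(1 + 18))*j - 120*U) + U = ((9*19)*j - 120*U) + U = (171*j - 120*U) + U = (-120*U + 171*j) + U = -119*U + 171*j)
1/(W(-117, 312) + 38988) = 1/((-119*312 + 171*(-117)) + 38988) = 1/((-37128 - 20007) + 38988) = 1/(-57135 + 38988) = 1/(-18147) = -1/18147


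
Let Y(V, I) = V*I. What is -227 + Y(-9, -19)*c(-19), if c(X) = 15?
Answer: 2338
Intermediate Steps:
Y(V, I) = I*V
-227 + Y(-9, -19)*c(-19) = -227 - 19*(-9)*15 = -227 + 171*15 = -227 + 2565 = 2338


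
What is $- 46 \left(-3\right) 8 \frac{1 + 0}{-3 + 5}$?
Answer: $552$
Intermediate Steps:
$- 46 \left(-3\right) 8 \frac{1 + 0}{-3 + 5} = - 46 \left(- 24 \cdot 1 \cdot \frac{1}{2}\right) = - 46 \left(\left(-24\right) \frac{1}{2}\right) = \left(-46\right) \left(-12\right) = 552$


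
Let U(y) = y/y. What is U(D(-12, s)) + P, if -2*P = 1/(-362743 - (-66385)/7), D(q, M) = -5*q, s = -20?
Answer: 4945639/4945632 ≈ 1.0000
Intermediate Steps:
U(y) = 1
P = 7/4945632 (P = -1/(2*(-362743 - (-66385)/7)) = -1/(2*(-362743 - 1207*(-55/7))) = -1/(2*(-362743 + 66385/7)) = -1/(2*(-2472816/7)) = -1/2*(-7/2472816) = 7/4945632 ≈ 1.4154e-6)
U(D(-12, s)) + P = 1 + 7/4945632 = 4945639/4945632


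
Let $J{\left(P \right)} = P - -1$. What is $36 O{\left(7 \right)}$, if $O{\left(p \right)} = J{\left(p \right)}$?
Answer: $288$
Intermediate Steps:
$J{\left(P \right)} = 1 + P$ ($J{\left(P \right)} = P + 1 = 1 + P$)
$O{\left(p \right)} = 1 + p$
$36 O{\left(7 \right)} = 36 \left(1 + 7\right) = 36 \cdot 8 = 288$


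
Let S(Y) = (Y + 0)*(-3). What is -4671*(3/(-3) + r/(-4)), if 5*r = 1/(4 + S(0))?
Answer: 378351/80 ≈ 4729.4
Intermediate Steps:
S(Y) = -3*Y (S(Y) = Y*(-3) = -3*Y)
r = 1/20 (r = 1/(5*(4 - 3*0)) = 1/(5*(4 + 0)) = (1/5)/4 = (1/5)*(1/4) = 1/20 ≈ 0.050000)
-4671*(3/(-3) + r/(-4)) = -4671*(3/(-3) + (1/20)/(-4)) = -4671*(3*(-1/3) + (1/20)*(-1/4)) = -4671*(-1 - 1/80) = -4671*(-81/80) = 378351/80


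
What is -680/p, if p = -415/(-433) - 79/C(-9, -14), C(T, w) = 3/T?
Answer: -73610/25759 ≈ -2.8576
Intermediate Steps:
p = 103036/433 (p = -415/(-433) - 79/(3/(-9)) = -415*(-1/433) - 79/(3*(-⅑)) = 415/433 - 79/(-⅓) = 415/433 - 79*(-3) = 415/433 + 237 = 103036/433 ≈ 237.96)
-680/p = -680/103036/433 = -680*433/103036 = -73610/25759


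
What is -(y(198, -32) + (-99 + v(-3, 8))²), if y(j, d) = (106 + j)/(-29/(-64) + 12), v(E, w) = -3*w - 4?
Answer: -12874269/797 ≈ -16153.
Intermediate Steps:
v(E, w) = -4 - 3*w
y(j, d) = 6784/797 + 64*j/797 (y(j, d) = (106 + j)/(-29*(-1/64) + 12) = (106 + j)/(29/64 + 12) = (106 + j)/(797/64) = (106 + j)*(64/797) = 6784/797 + 64*j/797)
-(y(198, -32) + (-99 + v(-3, 8))²) = -((6784/797 + (64/797)*198) + (-99 + (-4 - 3*8))²) = -((6784/797 + 12672/797) + (-99 + (-4 - 24))²) = -(19456/797 + (-99 - 28)²) = -(19456/797 + (-127)²) = -(19456/797 + 16129) = -1*12874269/797 = -12874269/797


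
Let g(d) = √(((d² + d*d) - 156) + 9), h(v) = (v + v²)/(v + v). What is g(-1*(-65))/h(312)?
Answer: 38*√23/313 ≈ 0.58224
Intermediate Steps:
h(v) = (v + v²)/(2*v) (h(v) = (v + v²)/((2*v)) = (v + v²)*(1/(2*v)) = (v + v²)/(2*v))
g(d) = √(-147 + 2*d²) (g(d) = √(((d² + d²) - 156) + 9) = √((2*d² - 156) + 9) = √((-156 + 2*d²) + 9) = √(-147 + 2*d²))
g(-1*(-65))/h(312) = √(-147 + 2*(-1*(-65))²)/(½ + (½)*312) = √(-147 + 2*65²)/(½ + 156) = √(-147 + 2*4225)/(313/2) = √(-147 + 8450)*(2/313) = √8303*(2/313) = (19*√23)*(2/313) = 38*√23/313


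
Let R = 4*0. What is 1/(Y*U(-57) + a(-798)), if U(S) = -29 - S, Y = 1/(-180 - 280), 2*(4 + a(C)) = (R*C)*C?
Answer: -115/467 ≈ -0.24625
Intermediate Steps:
R = 0
a(C) = -4 (a(C) = -4 + ((0*C)*C)/2 = -4 + (0*C)/2 = -4 + (1/2)*0 = -4 + 0 = -4)
Y = -1/460 (Y = 1/(-460) = -1/460 ≈ -0.0021739)
1/(Y*U(-57) + a(-798)) = 1/(-(-29 - 1*(-57))/460 - 4) = 1/(-(-29 + 57)/460 - 4) = 1/(-1/460*28 - 4) = 1/(-7/115 - 4) = 1/(-467/115) = -115/467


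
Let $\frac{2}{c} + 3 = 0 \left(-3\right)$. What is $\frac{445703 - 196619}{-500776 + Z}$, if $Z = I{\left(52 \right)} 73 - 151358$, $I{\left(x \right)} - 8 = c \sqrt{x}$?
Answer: $- \frac{21479648850}{56186110501} + \frac{3208788 \sqrt{13}}{56186110501} \approx -0.38209$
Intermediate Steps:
$c = - \frac{2}{3}$ ($c = \frac{2}{-3 + 0 \left(-3\right)} = \frac{2}{-3 + 0} = \frac{2}{-3} = 2 \left(- \frac{1}{3}\right) = - \frac{2}{3} \approx -0.66667$)
$I{\left(x \right)} = 8 - \frac{2 \sqrt{x}}{3}$
$Z = -150774 - \frac{292 \sqrt{13}}{3}$ ($Z = \left(8 - \frac{2 \sqrt{52}}{3}\right) 73 - 151358 = \left(8 - \frac{2 \cdot 2 \sqrt{13}}{3}\right) 73 - 151358 = \left(8 - \frac{4 \sqrt{13}}{3}\right) 73 - 151358 = \left(584 - \frac{292 \sqrt{13}}{3}\right) - 151358 = -150774 - \frac{292 \sqrt{13}}{3} \approx -1.5113 \cdot 10^{5}$)
$\frac{445703 - 196619}{-500776 + Z} = \frac{445703 - 196619}{-500776 - \left(150774 + \frac{292 \sqrt{13}}{3}\right)} = \frac{249084}{-651550 - \frac{292 \sqrt{13}}{3}}$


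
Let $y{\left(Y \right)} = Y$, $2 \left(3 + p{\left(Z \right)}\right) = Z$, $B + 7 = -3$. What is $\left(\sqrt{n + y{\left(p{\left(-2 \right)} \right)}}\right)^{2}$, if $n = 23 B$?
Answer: $-234$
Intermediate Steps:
$B = -10$ ($B = -7 - 3 = -10$)
$p{\left(Z \right)} = -3 + \frac{Z}{2}$
$n = -230$ ($n = 23 \left(-10\right) = -230$)
$\left(\sqrt{n + y{\left(p{\left(-2 \right)} \right)}}\right)^{2} = \left(\sqrt{-230 + \left(-3 + \frac{1}{2} \left(-2\right)\right)}\right)^{2} = \left(\sqrt{-230 - 4}\right)^{2} = \left(\sqrt{-234}\right)^{2} = \left(3 i \sqrt{26}\right)^{2} = -234$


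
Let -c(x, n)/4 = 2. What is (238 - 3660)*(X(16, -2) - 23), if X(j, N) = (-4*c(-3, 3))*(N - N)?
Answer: 78706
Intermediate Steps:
c(x, n) = -8 (c(x, n) = -4*2 = -8)
X(j, N) = 0 (X(j, N) = (-4*(-8))*(N - N) = 32*0 = 0)
(238 - 3660)*(X(16, -2) - 23) = (238 - 3660)*(0 - 23) = -3422*(-23) = 78706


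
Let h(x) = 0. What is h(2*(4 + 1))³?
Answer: 0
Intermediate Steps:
h(2*(4 + 1))³ = 0³ = 0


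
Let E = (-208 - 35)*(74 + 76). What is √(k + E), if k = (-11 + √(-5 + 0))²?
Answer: √(-36450 + (11 - I*√5)²) ≈ 0.129 - 190.61*I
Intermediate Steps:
k = (-11 + I*√5)² (k = (-11 + √(-5))² = (-11 + I*√5)² ≈ 116.0 - 49.193*I)
E = -36450 (E = -243*150 = -36450)
√(k + E) = √((11 - I*√5)² - 36450) = √(-36450 + (11 - I*√5)²)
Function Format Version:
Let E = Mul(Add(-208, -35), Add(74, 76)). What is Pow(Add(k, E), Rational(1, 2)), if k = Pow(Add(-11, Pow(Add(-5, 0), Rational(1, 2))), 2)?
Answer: Pow(Add(-36450, Pow(Add(11, Mul(-1, I, Pow(5, Rational(1, 2)))), 2)), Rational(1, 2)) ≈ Add(0.129, Mul(-190.61, I))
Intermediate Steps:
k = Pow(Add(-11, Mul(I, Pow(5, Rational(1, 2)))), 2) (k = Pow(Add(-11, Pow(-5, Rational(1, 2))), 2) = Pow(Add(-11, Mul(I, Pow(5, Rational(1, 2)))), 2) ≈ Add(116.00, Mul(-49.193, I)))
E = -36450 (E = Mul(-243, 150) = -36450)
Pow(Add(k, E), Rational(1, 2)) = Pow(Add(Pow(Add(11, Mul(-1, I, Pow(5, Rational(1, 2)))), 2), -36450), Rational(1, 2)) = Pow(Add(-36450, Pow(Add(11, Mul(-1, I, Pow(5, Rational(1, 2)))), 2)), Rational(1, 2))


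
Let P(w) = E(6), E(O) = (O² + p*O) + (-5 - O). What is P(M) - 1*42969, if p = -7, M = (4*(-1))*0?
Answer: -42986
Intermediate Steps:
M = 0 (M = -4*0 = 0)
E(O) = -5 + O² - 8*O (E(O) = (O² - 7*O) + (-5 - O) = -5 + O² - 8*O)
P(w) = -17 (P(w) = -5 + 6² - 8*6 = -5 + 36 - 48 = -17)
P(M) - 1*42969 = -17 - 1*42969 = -17 - 42969 = -42986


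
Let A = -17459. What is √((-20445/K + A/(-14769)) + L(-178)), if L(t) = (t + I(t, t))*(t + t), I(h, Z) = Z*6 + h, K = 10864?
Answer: 5*√3625255180955711877/13370868 ≈ 712.00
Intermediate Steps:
I(h, Z) = h + 6*Z (I(h, Z) = 6*Z + h = h + 6*Z)
L(t) = 16*t² (L(t) = (t + (t + 6*t))*(t + t) = (t + 7*t)*(2*t) = (8*t)*(2*t) = 16*t²)
√((-20445/K + A/(-14769)) + L(-178)) = √((-20445/10864 - 17459/(-14769)) + 16*(-178)²) = √((-20445*1/10864 - 17459*(-1/14769)) + 16*31684) = √((-20445/10864 + 17459/14769) + 506944) = √(-112277629/160450416 + 506944) = √(81339263411075/160450416) = 5*√3625255180955711877/13370868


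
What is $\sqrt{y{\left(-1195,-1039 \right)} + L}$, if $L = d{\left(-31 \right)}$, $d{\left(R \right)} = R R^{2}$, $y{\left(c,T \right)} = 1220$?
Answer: $i \sqrt{28571} \approx 169.03 i$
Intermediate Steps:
$d{\left(R \right)} = R^{3}$
$L = -29791$ ($L = \left(-31\right)^{3} = -29791$)
$\sqrt{y{\left(-1195,-1039 \right)} + L} = \sqrt{1220 - 29791} = \sqrt{-28571} = i \sqrt{28571}$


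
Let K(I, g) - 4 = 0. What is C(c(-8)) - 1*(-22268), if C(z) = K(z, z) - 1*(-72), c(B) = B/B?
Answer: 22344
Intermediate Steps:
c(B) = 1
K(I, g) = 4 (K(I, g) = 4 + 0 = 4)
C(z) = 76 (C(z) = 4 - 1*(-72) = 4 + 72 = 76)
C(c(-8)) - 1*(-22268) = 76 - 1*(-22268) = 76 + 22268 = 22344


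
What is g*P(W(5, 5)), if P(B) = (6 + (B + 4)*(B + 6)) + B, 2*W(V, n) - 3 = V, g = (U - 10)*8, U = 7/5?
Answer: -6192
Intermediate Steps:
U = 7/5 (U = 7*(1/5) = 7/5 ≈ 1.4000)
g = -344/5 (g = (7/5 - 10)*8 = -43/5*8 = -344/5 ≈ -68.800)
W(V, n) = 3/2 + V/2
P(B) = 6 + B + (4 + B)*(6 + B) (P(B) = (6 + (4 + B)*(6 + B)) + B = 6 + B + (4 + B)*(6 + B))
g*P(W(5, 5)) = -344*(30 + (3/2 + (1/2)*5)**2 + 11*(3/2 + (1/2)*5))/5 = -344*(30 + (3/2 + 5/2)**2 + 11*(3/2 + 5/2))/5 = -344*(30 + 4**2 + 11*4)/5 = -344*(30 + 16 + 44)/5 = -344/5*90 = -6192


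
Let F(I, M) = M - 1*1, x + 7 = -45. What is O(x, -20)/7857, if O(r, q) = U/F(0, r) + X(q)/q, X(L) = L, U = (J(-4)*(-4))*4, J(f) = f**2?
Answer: 103/138807 ≈ 0.00074204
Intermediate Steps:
x = -52 (x = -7 - 45 = -52)
U = -256 (U = ((-4)**2*(-4))*4 = (16*(-4))*4 = -64*4 = -256)
F(I, M) = -1 + M (F(I, M) = M - 1 = -1 + M)
O(r, q) = 1 - 256/(-1 + r) (O(r, q) = -256/(-1 + r) + q/q = -256/(-1 + r) + 1 = 1 - 256/(-1 + r))
O(x, -20)/7857 = ((-257 - 52)/(-1 - 52))/7857 = (-309/(-53))*(1/7857) = -1/53*(-309)*(1/7857) = (309/53)*(1/7857) = 103/138807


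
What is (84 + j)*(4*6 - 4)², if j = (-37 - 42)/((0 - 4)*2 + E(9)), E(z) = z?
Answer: 2000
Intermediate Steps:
j = -79 (j = (-37 - 42)/((0 - 4)*2 + 9) = -79/(-4*2 + 9) = -79/(-8 + 9) = -79/1 = -79*1 = -79)
(84 + j)*(4*6 - 4)² = (84 - 79)*(4*6 - 4)² = 5*(24 - 4)² = 5*20² = 5*400 = 2000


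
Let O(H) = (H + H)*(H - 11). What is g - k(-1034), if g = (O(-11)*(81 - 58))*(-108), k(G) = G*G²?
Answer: 1104305048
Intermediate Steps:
k(G) = G³
O(H) = 2*H*(-11 + H) (O(H) = (2*H)*(-11 + H) = 2*H*(-11 + H))
g = -1202256 (g = ((2*(-11)*(-11 - 11))*(81 - 58))*(-108) = ((2*(-11)*(-22))*23)*(-108) = (484*23)*(-108) = 11132*(-108) = -1202256)
g - k(-1034) = -1202256 - 1*(-1034)³ = -1202256 - 1*(-1105507304) = -1202256 + 1105507304 = 1104305048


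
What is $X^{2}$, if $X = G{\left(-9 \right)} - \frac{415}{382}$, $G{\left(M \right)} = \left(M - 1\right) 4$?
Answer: $\frac{246333025}{145924} \approx 1688.1$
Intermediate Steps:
$G{\left(M \right)} = -4 + 4 M$ ($G{\left(M \right)} = \left(-1 + M\right) 4 = -4 + 4 M$)
$X = - \frac{15695}{382}$ ($X = \left(-4 + 4 \left(-9\right)\right) - \frac{415}{382} = \left(-4 - 36\right) - \frac{415}{382} = -40 - \frac{415}{382} = - \frac{15695}{382} \approx -41.086$)
$X^{2} = \left(- \frac{15695}{382}\right)^{2} = \frac{246333025}{145924}$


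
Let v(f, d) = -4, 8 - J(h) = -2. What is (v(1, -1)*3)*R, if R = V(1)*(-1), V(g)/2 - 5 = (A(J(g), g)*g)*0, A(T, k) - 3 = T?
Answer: 120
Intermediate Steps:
J(h) = 10 (J(h) = 8 - 1*(-2) = 8 + 2 = 10)
A(T, k) = 3 + T
V(g) = 10 (V(g) = 10 + 2*(((3 + 10)*g)*0) = 10 + 2*((13*g)*0) = 10 + 2*0 = 10 + 0 = 10)
R = -10 (R = 10*(-1) = -10)
(v(1, -1)*3)*R = -4*3*(-10) = -12*(-10) = 120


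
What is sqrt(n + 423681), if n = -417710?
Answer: sqrt(5971) ≈ 77.272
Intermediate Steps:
sqrt(n + 423681) = sqrt(-417710 + 423681) = sqrt(5971)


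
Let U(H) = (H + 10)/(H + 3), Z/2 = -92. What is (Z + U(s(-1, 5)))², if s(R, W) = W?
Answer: 2122849/64 ≈ 33170.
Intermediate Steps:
Z = -184 (Z = 2*(-92) = -184)
U(H) = (10 + H)/(3 + H)
(Z + U(s(-1, 5)))² = (-184 + (10 + 5)/(3 + 5))² = (-184 + 15/8)² = (-1457/8)² = 2122849/64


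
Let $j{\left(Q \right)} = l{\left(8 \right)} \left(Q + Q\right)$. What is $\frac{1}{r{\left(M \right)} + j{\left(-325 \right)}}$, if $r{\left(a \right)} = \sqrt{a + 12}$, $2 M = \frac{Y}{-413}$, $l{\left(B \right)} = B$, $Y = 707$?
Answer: $- \frac{122720}{638143737} - \frac{\sqrt{155170}}{3190718685} \approx -0.00019243$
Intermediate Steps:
$M = - \frac{101}{118}$ ($M = \frac{707 \frac{1}{-413}}{2} = \frac{707 \left(- \frac{1}{413}\right)}{2} = \frac{1}{2} \left(- \frac{101}{59}\right) = - \frac{101}{118} \approx -0.85593$)
$j{\left(Q \right)} = 16 Q$ ($j{\left(Q \right)} = 8 \left(Q + Q\right) = 8 \cdot 2 Q = 16 Q$)
$r{\left(a \right)} = \sqrt{12 + a}$
$\frac{1}{r{\left(M \right)} + j{\left(-325 \right)}} = \frac{1}{\sqrt{12 - \frac{101}{118}} + 16 \left(-325\right)} = \frac{1}{\sqrt{\frac{1315}{118}} - 5200} = \frac{1}{\frac{\sqrt{155170}}{118} - 5200} = \frac{1}{-5200 + \frac{\sqrt{155170}}{118}}$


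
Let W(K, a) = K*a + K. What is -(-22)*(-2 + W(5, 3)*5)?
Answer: 2156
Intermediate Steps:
W(K, a) = K + K*a
-(-22)*(-2 + W(5, 3)*5) = -(-22)*(-2 + (5*(1 + 3))*5) = -(-22)*(-2 + (5*4)*5) = -(-22)*(-2 + 20*5) = -(-22)*(-2 + 100) = -(-22)*98 = -11*(-196) = 2156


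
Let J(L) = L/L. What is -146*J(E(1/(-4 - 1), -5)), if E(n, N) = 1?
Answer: -146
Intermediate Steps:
J(L) = 1
-146*J(E(1/(-4 - 1), -5)) = -146*1 = -146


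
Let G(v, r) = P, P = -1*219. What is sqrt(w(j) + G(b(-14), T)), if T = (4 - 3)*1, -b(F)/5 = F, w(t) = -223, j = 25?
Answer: I*sqrt(442) ≈ 21.024*I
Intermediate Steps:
b(F) = -5*F
T = 1 (T = 1*1 = 1)
P = -219
G(v, r) = -219
sqrt(w(j) + G(b(-14), T)) = sqrt(-223 - 219) = sqrt(-442) = I*sqrt(442)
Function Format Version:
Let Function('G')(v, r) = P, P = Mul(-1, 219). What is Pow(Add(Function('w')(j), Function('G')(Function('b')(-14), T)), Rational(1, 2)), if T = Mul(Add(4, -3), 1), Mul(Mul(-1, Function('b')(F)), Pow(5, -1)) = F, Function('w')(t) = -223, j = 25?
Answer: Mul(I, Pow(442, Rational(1, 2))) ≈ Mul(21.024, I)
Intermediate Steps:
Function('b')(F) = Mul(-5, F)
T = 1 (T = Mul(1, 1) = 1)
P = -219
Function('G')(v, r) = -219
Pow(Add(Function('w')(j), Function('G')(Function('b')(-14), T)), Rational(1, 2)) = Pow(Add(-223, -219), Rational(1, 2)) = Pow(-442, Rational(1, 2)) = Mul(I, Pow(442, Rational(1, 2)))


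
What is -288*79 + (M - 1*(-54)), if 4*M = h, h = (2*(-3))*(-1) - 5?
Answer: -90791/4 ≈ -22698.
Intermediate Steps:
h = 1 (h = -6*(-1) - 5 = 6 - 5 = 1)
M = ¼ (M = (¼)*1 = ¼ ≈ 0.25000)
-288*79 + (M - 1*(-54)) = -288*79 + (¼ - 1*(-54)) = -22752 + (¼ + 54) = -22752 + 217/4 = -90791/4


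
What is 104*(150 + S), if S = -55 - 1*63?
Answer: 3328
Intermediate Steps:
S = -118 (S = -55 - 63 = -118)
104*(150 + S) = 104*(150 - 118) = 104*32 = 3328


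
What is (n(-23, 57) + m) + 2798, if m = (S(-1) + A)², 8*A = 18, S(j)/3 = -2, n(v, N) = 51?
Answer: 45809/16 ≈ 2863.1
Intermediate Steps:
S(j) = -6 (S(j) = 3*(-2) = -6)
A = 9/4 (A = (⅛)*18 = 9/4 ≈ 2.2500)
m = 225/16 (m = (-6 + 9/4)² = (-15/4)² = 225/16 ≈ 14.063)
(n(-23, 57) + m) + 2798 = (51 + 225/16) + 2798 = 1041/16 + 2798 = 45809/16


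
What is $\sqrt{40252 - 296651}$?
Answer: $11 i \sqrt{2119} \approx 506.36 i$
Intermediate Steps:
$\sqrt{40252 - 296651} = \sqrt{-256399} = 11 i \sqrt{2119}$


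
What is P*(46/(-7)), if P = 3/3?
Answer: -46/7 ≈ -6.5714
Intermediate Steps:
P = 1 (P = 3*(1/3) = 1)
P*(46/(-7)) = 1*(46/(-7)) = 1*(46*(-1/7)) = 1*(-46/7) = -46/7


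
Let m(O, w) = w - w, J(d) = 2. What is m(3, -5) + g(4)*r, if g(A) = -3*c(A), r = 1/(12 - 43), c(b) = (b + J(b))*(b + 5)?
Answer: 162/31 ≈ 5.2258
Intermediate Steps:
m(O, w) = 0
c(b) = (2 + b)*(5 + b) (c(b) = (b + 2)*(b + 5) = (2 + b)*(5 + b))
r = -1/31 (r = 1/(-31) = -1/31 ≈ -0.032258)
g(A) = -30 - 21*A - 3*A**2 (g(A) = -3*(10 + A**2 + 7*A) = -30 - 21*A - 3*A**2)
m(3, -5) + g(4)*r = 0 + (-30 - 21*4 - 3*4**2)*(-1/31) = 0 + (-30 - 84 - 3*16)*(-1/31) = 0 + (-30 - 84 - 48)*(-1/31) = 0 - 162*(-1/31) = 0 + 162/31 = 162/31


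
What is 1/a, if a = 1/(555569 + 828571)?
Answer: 1384140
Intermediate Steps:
a = 1/1384140 ≈ 7.2247e-7
1/a = 1/(1/1384140) = 1384140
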